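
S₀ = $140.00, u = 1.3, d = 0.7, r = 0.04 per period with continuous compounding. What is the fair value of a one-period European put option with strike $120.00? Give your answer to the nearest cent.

$9.13

Risk-neutral probability p = (e^0.04 − 0.7)/(1.3 − 0.7) = 0.3408/0.6000 = 0.5680
Terminal stock prices: S_u = 182, S_d = 98
Terminal payoffs (K − S): max(-62, 0) = 0, max(22, 0) = 22
Node 0 (S = 140): V_0 = e^(−0.04)·[0.5680·0.0000 + 0.4320·22.0000] = 9.1310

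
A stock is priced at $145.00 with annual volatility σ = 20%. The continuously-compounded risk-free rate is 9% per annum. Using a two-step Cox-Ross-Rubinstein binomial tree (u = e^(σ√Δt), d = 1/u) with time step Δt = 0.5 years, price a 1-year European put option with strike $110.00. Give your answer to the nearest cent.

CRR parameters: u = e^(σ√Δt) = e^(0.2·√0.5) = 1.1519, d = 1/u = 0.8681
Per-period rate: rΔt = 0.09·0.5 = 0.045, so R = e^0.045 = 1.0460
Risk-neutral probability p = (e^0.045 − 0.8681)/(1.1519 − 0.8681) = 0.1779/0.2838 = 0.6269
Terminal stock prices: S_uu = 192.4, S_ud = 145, S_dd = 109.3
Terminal payoffs (K − S): max(-82.4, 0) = 0, max(-35, 0) = 0, max(0.7224, 0) = 0.7224
Node u (S = 167): V_u = e^(−0.045)·[0.6269·0.0000 + 0.3731·0.0000] = 0.0000
Node d (S = 125.9): V_d = e^(−0.045)·[0.6269·0.0000 + 0.3731·0.7224] = 0.2577
Node 0 (S = 145): V_0 = e^(−0.045)·[0.6269·0.0000 + 0.3731·0.2577] = 0.0919

$0.09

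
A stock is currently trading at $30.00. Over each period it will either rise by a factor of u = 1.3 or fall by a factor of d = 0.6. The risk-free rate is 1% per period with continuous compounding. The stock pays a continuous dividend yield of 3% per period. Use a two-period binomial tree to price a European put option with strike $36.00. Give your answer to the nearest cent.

$11.28

Per-period risk-free factor R = e^0.01 = 1.0101; dividend-adjusted growth = e^(0.01−0.03) = 0.9802.
Risk-neutral probability p = (0.9802 − 0.6)/(1.3 − 0.6) = 0.3802/0.7000 = 0.5431
Terminal stock prices: S_uu = 50.7, S_ud = 23.4, S_dd = 10.8
Terminal payoffs (K − S): max(-14.7, 0) = 0, max(12.6, 0) = 12.6, max(25.2, 0) = 25.2
Node u (S = 39): V_u = e^(−0.01)·[0.5431·0.0000 + 0.4569·12.6000] = 5.6991
Node d (S = 18): V_d = e^(−0.01)·[0.5431·12.6000 + 0.4569·25.2000] = 18.1738
Node 0 (S = 30): V_0 = e^(−0.01)·[0.5431·5.6991 + 0.4569·18.1738] = 11.2849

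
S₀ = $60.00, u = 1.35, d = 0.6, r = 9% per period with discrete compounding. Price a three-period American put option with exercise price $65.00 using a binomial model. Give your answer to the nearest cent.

Risk-neutral probability p = (1 + 0.09 − 0.6)/(1.35 − 0.6) = 0.4900/0.7500 = 0.6533
Terminal stock prices: S_uuu = 147.6, S_uud = 65.61, S_udd = 29.16, S_ddd = 12.96
Terminal payoffs (K − S): max(-82.62, 0) = 0, max(-0.61, 0) = 0, max(35.84, 0) = 35.84, max(52.04, 0) = 52.04
Node uu (S = 109.4): continuation = 1/1.09·[0.6533·0.0000 + 0.3467·0.0000] = 0.0000; exercise value = 0.0000 ≤ continuation, so V_uu = 0.0000
Node ud (S = 48.6): continuation = 1/1.09·[0.6533·0.0000 + 0.3467·35.8400] = 11.3987; exercise value = 16.4000 > continuation, so V_ud = 16.4000 (exercise)
Node dd (S = 21.6): continuation = 1/1.09·[0.6533·35.8400 + 0.3467·52.0400] = 38.0330; exercise value = 43.4000 > continuation, so V_dd = 43.4000 (exercise)
Node u (S = 81): continuation = 1/1.09·[0.6533·0.0000 + 0.3467·16.4000] = 5.2159; exercise value = 0.0000 ≤ continuation, so V_u = 5.2159
Node d (S = 36): continuation = 1/1.09·[0.6533·16.4000 + 0.3467·43.4000] = 23.6330; exercise value = 29.0000 > continuation, so V_d = 29.0000 (exercise)
Node 0 (S = 60): continuation = 1/1.09·[0.6533·5.2159 + 0.3467·29.0000] = 12.3496; exercise value = 5.0000 ≤ continuation, so V_0 = 12.3496

$12.35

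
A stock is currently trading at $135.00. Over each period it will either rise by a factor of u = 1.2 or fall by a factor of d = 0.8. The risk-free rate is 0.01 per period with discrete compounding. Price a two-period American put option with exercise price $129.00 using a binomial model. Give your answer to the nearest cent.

Risk-neutral probability p = (1 + 0.01 − 0.8)/(1.2 − 0.8) = 0.2100/0.4000 = 0.5250
Terminal stock prices: S_uu = 194.4, S_ud = 129.6, S_dd = 86.4
Terminal payoffs (K − S): max(-65.4, 0) = 0, max(-0.6, 0) = 0, max(42.6, 0) = 42.6
Node u (S = 162): continuation = 1/1.01·[0.5250·0.0000 + 0.4750·0.0000] = 0.0000; exercise value = 0.0000 ≤ continuation, so V_u = 0.0000
Node d (S = 108): continuation = 1/1.01·[0.5250·0.0000 + 0.4750·42.6000] = 20.0347; exercise value = 21.0000 > continuation, so V_d = 21.0000 (exercise)
Node 0 (S = 135): continuation = 1/1.01·[0.5250·0.0000 + 0.4750·21.0000] = 9.8762; exercise value = 0.0000 ≤ continuation, so V_0 = 9.8762

$9.88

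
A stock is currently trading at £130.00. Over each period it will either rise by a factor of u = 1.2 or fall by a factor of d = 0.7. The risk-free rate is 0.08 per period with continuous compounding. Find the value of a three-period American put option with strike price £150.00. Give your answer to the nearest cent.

£20.98

Risk-neutral probability p = (e^0.08 − 0.7)/(1.2 − 0.7) = 0.3833/0.5000 = 0.7666
Terminal stock prices: S_uuu = 224.6, S_uud = 131, S_udd = 76.44, S_ddd = 44.59
Terminal payoffs (K − S): max(-74.64, 0) = 0, max(18.96, 0) = 18.96, max(73.56, 0) = 73.56, max(105.4, 0) = 105.4
Node uu (S = 187.2): continuation = e^(−0.08)·[0.7666·0.0000 + 0.2334·18.9600] = 4.0855; exercise value = 0.0000 ≤ continuation, so V_uu = 4.0855
Node ud (S = 109.2): continuation = e^(−0.08)·[0.7666·18.9600 + 0.2334·73.5600] = 29.2675; exercise value = 40.8000 > continuation, so V_ud = 40.8000 (exercise)
Node dd (S = 63.7): continuation = e^(−0.08)·[0.7666·73.5600 + 0.2334·105.4100] = 74.7675; exercise value = 86.3000 > continuation, so V_dd = 86.3000 (exercise)
Node u (S = 156): continuation = e^(−0.08)·[0.7666·4.0855 + 0.2334·40.8000] = 11.6826; exercise value = 0.0000 ≤ continuation, so V_u = 11.6826
Node d (S = 91): continuation = e^(−0.08)·[0.7666·40.8000 + 0.2334·86.3000] = 47.4675; exercise value = 59.0000 > continuation, so V_d = 59.0000 (exercise)
Node 0 (S = 130): continuation = e^(−0.08)·[0.7666·11.6826 + 0.2334·59.0000] = 20.9803; exercise value = 20.0000 ≤ continuation, so V_0 = 20.9803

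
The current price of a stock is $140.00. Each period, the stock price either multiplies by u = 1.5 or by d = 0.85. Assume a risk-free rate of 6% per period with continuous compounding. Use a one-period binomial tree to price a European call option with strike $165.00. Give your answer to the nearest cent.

$13.81

Risk-neutral probability p = (e^0.06 − 0.85)/(1.5 − 0.85) = 0.2118/0.6500 = 0.3259
Terminal stock prices: S_u = 210, S_d = 119
Terminal payoffs (S − K): max(45, 0) = 45, max(-46, 0) = 0
Node 0 (S = 140): V_0 = e^(−0.06)·[0.3259·45.0000 + 0.6741·0.0000] = 13.8115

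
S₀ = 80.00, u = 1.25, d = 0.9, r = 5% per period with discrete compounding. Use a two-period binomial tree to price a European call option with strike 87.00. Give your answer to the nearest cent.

7.66

Risk-neutral probability p = (1 + 0.05 − 0.9)/(1.25 − 0.9) = 0.1500/0.3500 = 0.4286
Terminal stock prices: S_uu = 125, S_ud = 90, S_dd = 64.8
Terminal payoffs (S − K): max(38, 0) = 38, max(3, 0) = 3, max(-22.2, 0) = 0
Node u (S = 100): V_u = 1/1.05·[0.4286·38.0000 + 0.5714·3.0000] = 17.1429
Node d (S = 72): V_d = 1/1.05·[0.4286·3.0000 + 0.5714·0.0000] = 1.2245
Node 0 (S = 80): V_0 = 1/1.05·[0.4286·17.1429 + 0.5714·1.2245] = 7.6635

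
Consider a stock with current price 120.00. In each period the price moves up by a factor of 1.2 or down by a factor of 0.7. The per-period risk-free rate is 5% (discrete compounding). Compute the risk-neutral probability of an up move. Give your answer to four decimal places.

p = 0.7000

Risk-neutral probability p = (1 + 0.05 − 0.7)/(1.2 − 0.7) = 0.3500/0.5000 = 0.7000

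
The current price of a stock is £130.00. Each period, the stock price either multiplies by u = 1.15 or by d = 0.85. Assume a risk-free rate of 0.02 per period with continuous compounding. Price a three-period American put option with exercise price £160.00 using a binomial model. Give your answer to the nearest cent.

£30.58

Risk-neutral probability p = (e^0.02 − 0.85)/(1.15 − 0.85) = 0.1702/0.3000 = 0.5673
Terminal stock prices: S_uuu = 197.7, S_uud = 146.1, S_udd = 108, S_ddd = 79.84
Terminal payoffs (K − S): max(-37.71, 0) = 0, max(13.86, 0) = 13.86, max(51.99, 0) = 51.99, max(80.16, 0) = 80.16
Node uu (S = 171.9): continuation = e^(−0.02)·[0.5673·0.0000 + 0.4327·13.8638] = 5.8795; exercise value = 0.0000 ≤ continuation, so V_uu = 5.8795
Node ud (S = 127.1): continuation = e^(−0.02)·[0.5673·13.8638 + 0.4327·51.9863] = 29.7568; exercise value = 32.9250 > continuation, so V_ud = 32.9250 (exercise)
Node dd (S = 93.92): continuation = e^(−0.02)·[0.5673·51.9863 + 0.4327·80.1638] = 62.9068; exercise value = 66.0750 > continuation, so V_dd = 66.0750 (exercise)
Node u (S = 149.5): continuation = e^(−0.02)·[0.5673·5.8795 + 0.4327·32.9250] = 17.2330; exercise value = 10.5000 ≤ continuation, so V_u = 17.2330
Node d (S = 110.5): continuation = e^(−0.02)·[0.5673·32.9250 + 0.4327·66.0750] = 46.3318; exercise value = 49.5000 > continuation, so V_d = 49.5000 (exercise)
Node 0 (S = 130): continuation = e^(−0.02)·[0.5673·17.2330 + 0.4327·49.5000] = 30.5760; exercise value = 30.0000 ≤ continuation, so V_0 = 30.5760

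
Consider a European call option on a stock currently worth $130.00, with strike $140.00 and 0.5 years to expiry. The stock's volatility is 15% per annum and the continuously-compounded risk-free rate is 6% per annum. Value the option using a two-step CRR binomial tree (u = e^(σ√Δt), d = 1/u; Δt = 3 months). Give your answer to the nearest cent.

$3.63

CRR parameters: u = e^(σ√Δt) = e^(0.15·√0.25) = 1.0779, d = 1/u = 0.9277
Per-period rate: rΔt = 0.06·0.25 = 0.015, so R = e^0.015 = 1.0151
Risk-neutral probability p = (e^0.015 − 0.9277)/(1.0779 − 0.9277) = 0.0874/0.1501 = 0.5819
Terminal stock prices: S_uu = 151, S_ud = 130, S_dd = 111.9
Terminal payoffs (S − K): max(11.04, 0) = 11.04, max(-10, 0) = 0, max(-28.11, 0) = 0
Node u (S = 140.1): V_u = e^(−0.015)·[0.5819·11.0385 + 0.4181·0.0000] = 6.3278
Node d (S = 120.6): V_d = e^(−0.015)·[0.5819·0.0000 + 0.4181·0.0000] = 0.0000
Node 0 (S = 130): V_0 = e^(−0.015)·[0.5819·6.3278 + 0.4181·0.0000] = 3.6275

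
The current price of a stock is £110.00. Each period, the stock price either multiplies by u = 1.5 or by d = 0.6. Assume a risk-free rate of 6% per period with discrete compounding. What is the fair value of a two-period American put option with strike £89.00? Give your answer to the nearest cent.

£10.61

Risk-neutral probability p = (1 + 0.06 − 0.6)/(1.5 − 0.6) = 0.4600/0.9000 = 0.5111
Terminal stock prices: S_uu = 247.5, S_ud = 99, S_dd = 39.6
Terminal payoffs (K − S): max(-158.5, 0) = 0, max(-10, 0) = 0, max(49.4, 0) = 49.4
Node u (S = 165): continuation = 1/1.06·[0.5111·0.0000 + 0.4889·0.0000] = 0.0000; exercise value = 0.0000 ≤ continuation, so V_u = 0.0000
Node d (S = 66): continuation = 1/1.06·[0.5111·0.0000 + 0.4889·49.4000] = 22.7841; exercise value = 23.0000 > continuation, so V_d = 23.0000 (exercise)
Node 0 (S = 110): continuation = 1/1.06·[0.5111·0.0000 + 0.4889·23.0000] = 10.6080; exercise value = 0.0000 ≤ continuation, so V_0 = 10.6080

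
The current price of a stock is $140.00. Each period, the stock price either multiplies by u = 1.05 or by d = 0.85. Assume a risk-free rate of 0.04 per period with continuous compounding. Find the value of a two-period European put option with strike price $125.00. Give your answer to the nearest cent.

$0.05

Risk-neutral probability p = (e^0.04 − 0.85)/(1.05 − 0.85) = 0.1908/0.2000 = 0.9541
Terminal stock prices: S_uu = 154.3, S_ud = 125, S_dd = 101.1
Terminal payoffs (K − S): max(-29.35, 0) = 0, max(0.05, 0) = 0.05, max(23.85, 0) = 23.85
Node u (S = 147): V_u = e^(−0.04)·[0.9541·0.0000 + 0.0459·0.0500] = 0.0022
Node d (S = 119): V_d = e^(−0.04)·[0.9541·0.0500 + 0.0459·23.8500] = 1.0987
Node 0 (S = 140): V_0 = e^(−0.04)·[0.9541·0.0022 + 0.0459·1.0987] = 0.0505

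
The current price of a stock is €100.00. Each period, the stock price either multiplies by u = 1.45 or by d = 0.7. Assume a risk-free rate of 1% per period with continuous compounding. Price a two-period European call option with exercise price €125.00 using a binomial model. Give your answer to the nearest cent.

€14.28

Risk-neutral probability p = (e^0.01 − 0.7)/(1.45 − 0.7) = 0.3101/0.7500 = 0.4134
Terminal stock prices: S_uu = 210.2, S_ud = 101.5, S_dd = 49
Terminal payoffs (S − K): max(85.25, 0) = 85.25, max(-23.5, 0) = 0, max(-76, 0) = 0
Node u (S = 145): V_u = e^(−0.01)·[0.4134·85.2500 + 0.5866·0.0000] = 34.8917
Node d (S = 70): V_d = e^(−0.01)·[0.4134·0.0000 + 0.5866·0.0000] = 0.0000
Node 0 (S = 100): V_0 = e^(−0.01)·[0.4134·34.8917 + 0.5866·0.0000] = 14.2807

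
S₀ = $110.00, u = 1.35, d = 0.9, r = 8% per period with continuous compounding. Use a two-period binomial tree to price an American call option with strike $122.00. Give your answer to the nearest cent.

Risk-neutral probability p = (e^0.08 − 0.9)/(1.35 − 0.9) = 0.1833/0.4500 = 0.4073
Terminal stock prices: S_uu = 200.5, S_ud = 133.7, S_dd = 89.1
Terminal payoffs (S − K): max(78.48, 0) = 78.48, max(11.65, 0) = 11.65, max(-32.9, 0) = 0
Node u (S = 148.5): continuation = e^(−0.08)·[0.4073·78.4750 + 0.5927·11.6500] = 35.8798; exercise value = 26.5000 ≤ continuation, so V_u = 35.8798
Node d (S = 99): continuation = e^(−0.08)·[0.4073·11.6500 + 0.5927·0.0000] = 4.3803; exercise value = 0.0000 ≤ continuation, so V_d = 4.3803
Node 0 (S = 110): continuation = e^(−0.08)·[0.4073·35.8798 + 0.5927·4.3803] = 15.8870; exercise value = 0.0000 ≤ continuation, so V_0 = 15.8870

$15.89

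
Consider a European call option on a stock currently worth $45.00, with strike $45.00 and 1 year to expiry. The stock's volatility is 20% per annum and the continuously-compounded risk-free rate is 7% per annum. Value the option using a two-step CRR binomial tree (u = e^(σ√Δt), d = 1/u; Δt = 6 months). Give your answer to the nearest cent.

$4.78

CRR parameters: u = e^(σ√Δt) = e^(0.2·√0.5) = 1.1519, d = 1/u = 0.8681
Per-period rate: rΔt = 0.07·0.5 = 0.035, so R = e^0.035 = 1.0356
Risk-neutral probability p = (e^0.035 − 0.8681)/(1.1519 − 0.8681) = 0.1675/0.2838 = 0.5902
Terminal stock prices: S_uu = 59.71, S_ud = 45, S_dd = 33.91
Terminal payoffs (S − K): max(14.71, 0) = 14.71, max(0, 0) = 0, max(-11.09, 0) = 0
Node u (S = 51.84): V_u = e^(−0.035)·[0.5902·14.7103 + 0.4098·0.0000] = 8.3837
Node d (S = 39.07): V_d = e^(−0.035)·[0.5902·0.0000 + 0.4098·0.0000] = 0.0000
Node 0 (S = 45): V_0 = e^(−0.035)·[0.5902·8.3837 + 0.4098·0.0000] = 4.7780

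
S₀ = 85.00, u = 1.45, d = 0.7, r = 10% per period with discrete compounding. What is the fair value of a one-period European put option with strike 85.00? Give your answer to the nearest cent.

Risk-neutral probability p = (1 + 0.1 − 0.7)/(1.45 − 0.7) = 0.4000/0.7500 = 0.5333
Terminal stock prices: S_u = 123.2, S_d = 59.5
Terminal payoffs (K − S): max(-38.25, 0) = 0, max(25.5, 0) = 25.5
Node 0 (S = 85): V_0 = 1/1.1·[0.5333·0.0000 + 0.4667·25.5000] = 10.8182

10.82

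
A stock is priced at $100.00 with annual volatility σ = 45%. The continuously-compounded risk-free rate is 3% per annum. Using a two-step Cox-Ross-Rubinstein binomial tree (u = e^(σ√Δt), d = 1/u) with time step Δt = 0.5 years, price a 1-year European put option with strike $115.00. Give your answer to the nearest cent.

CRR parameters: u = e^(σ√Δt) = e^(0.45·√0.5) = 1.3746, d = 1/u = 0.7275
Per-period rate: rΔt = 0.03·0.5 = 0.015, so R = e^0.015 = 1.0151
Risk-neutral probability p = (e^0.015 − 0.7275)/(1.3746 − 0.7275) = 0.2877/0.6472 = 0.4445
Terminal stock prices: S_uu = 189, S_ud = 100, S_dd = 52.92
Terminal payoffs (K − S): max(-73.97, 0) = 0, max(15, 0) = 15, max(62.08, 0) = 62.08
Node u (S = 137.5): V_u = e^(−0.015)·[0.4445·0.0000 + 0.5555·15.0000] = 8.2089
Node d (S = 72.75): V_d = e^(−0.015)·[0.4445·15.0000 + 0.5555·62.0804] = 40.5420
Node 0 (S = 100): V_0 = e^(−0.015)·[0.4445·8.2089 + 0.5555·40.5420] = 25.7814

$25.78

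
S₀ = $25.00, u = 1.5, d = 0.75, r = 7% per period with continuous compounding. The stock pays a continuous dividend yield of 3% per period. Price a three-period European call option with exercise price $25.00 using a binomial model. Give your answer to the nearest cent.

Per-period risk-free factor R = e^0.07 = 1.0725; dividend-adjusted growth = e^(0.07−0.03) = 1.0408.
Risk-neutral probability p = (1.0408 − 0.75)/(1.5 − 0.75) = 0.2908/0.7500 = 0.3877
Terminal stock prices: S_uuu = 84.38, S_uud = 42.19, S_udd = 21.09, S_ddd = 10.55
Terminal payoffs (S − K): max(59.38, 0) = 59.38, max(17.19, 0) = 17.19, max(-3.906, 0) = 0, max(-14.45, 0) = 0
Node uu (S = 56.25): V_uu = e^(−0.07)·[0.3877·59.3750 + 0.6123·17.1875] = 31.2777
Node ud (S = 28.12): V_ud = e^(−0.07)·[0.3877·17.1875 + 0.6123·0.0000] = 6.2139
Node dd (S = 14.06): V_dd = e^(−0.07)·[0.3877·0.0000 + 0.6123·0.0000] = 0.0000
Node u (S = 37.5): V_u = e^(−0.07)·[0.3877·31.2777 + 0.6123·6.2139] = 14.8552
Node d (S = 18.75): V_d = e^(−0.07)·[0.3877·6.2139 + 0.6123·0.0000] = 2.2465
Node 0 (S = 25): V_0 = e^(−0.07)·[0.3877·14.8552 + 0.6123·2.2465] = 6.6531

$6.65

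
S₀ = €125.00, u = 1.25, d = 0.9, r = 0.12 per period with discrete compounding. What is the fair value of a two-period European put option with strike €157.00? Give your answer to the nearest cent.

Risk-neutral probability p = (1 + 0.12 − 0.9)/(1.25 − 0.9) = 0.2200/0.3500 = 0.6286
Terminal stock prices: S_uu = 195.3, S_ud = 140.6, S_dd = 101.2
Terminal payoffs (K − S): max(-38.31, 0) = 0, max(16.38, 0) = 16.38, max(55.75, 0) = 55.75
Node u (S = 156.2): V_u = 1/1.12·[0.6286·0.0000 + 0.3714·16.3750] = 5.4305
Node d (S = 112.5): V_d = 1/1.12·[0.6286·16.3750 + 0.3714·55.7500] = 27.6786
Node 0 (S = 125): V_0 = 1/1.12·[0.6286·5.4305 + 0.3714·27.6786] = 12.2268

€12.23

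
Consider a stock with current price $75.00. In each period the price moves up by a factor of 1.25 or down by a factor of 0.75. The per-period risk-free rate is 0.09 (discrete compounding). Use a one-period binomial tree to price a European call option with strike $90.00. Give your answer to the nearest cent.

Risk-neutral probability p = (1 + 0.09 − 0.75)/(1.25 − 0.75) = 0.3400/0.5000 = 0.6800
Terminal stock prices: S_u = 93.75, S_d = 56.25
Terminal payoffs (S − K): max(3.75, 0) = 3.75, max(-33.75, 0) = 0
Node 0 (S = 75): V_0 = 1/1.09·[0.6800·3.7500 + 0.3200·0.0000] = 2.3394

$2.34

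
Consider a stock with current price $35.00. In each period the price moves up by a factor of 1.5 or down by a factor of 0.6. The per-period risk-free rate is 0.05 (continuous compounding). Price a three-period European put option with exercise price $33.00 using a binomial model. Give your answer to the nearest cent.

$7.25

Risk-neutral probability p = (e^0.05 − 0.6)/(1.5 − 0.6) = 0.4513/0.9000 = 0.5014
Terminal stock prices: S_uuu = 118.1, S_uud = 47.25, S_udd = 18.9, S_ddd = 7.56
Terminal payoffs (K − S): max(-85.12, 0) = 0, max(-14.25, 0) = 0, max(14.1, 0) = 14.1, max(25.44, 0) = 25.44
Node uu (S = 78.75): V_uu = e^(−0.05)·[0.5014·0.0000 + 0.4986·0.0000] = 0.0000
Node ud (S = 31.5): V_ud = e^(−0.05)·[0.5014·0.0000 + 0.4986·14.1000] = 6.6872
Node dd (S = 12.6): V_dd = e^(−0.05)·[0.5014·14.1000 + 0.4986·25.4400] = 18.7906
Node u (S = 52.5): V_u = e^(−0.05)·[0.5014·0.0000 + 0.4986·6.6872] = 3.1716
Node d (S = 21): V_d = e^(−0.05)·[0.5014·6.6872 + 0.4986·18.7906] = 12.1014
Node 0 (S = 35): V_0 = e^(−0.05)·[0.5014·3.1716 + 0.4986·12.1014] = 7.2520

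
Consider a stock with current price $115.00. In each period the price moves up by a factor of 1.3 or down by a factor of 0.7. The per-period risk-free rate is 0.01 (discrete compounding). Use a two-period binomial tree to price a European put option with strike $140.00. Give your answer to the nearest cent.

Risk-neutral probability p = (1 + 0.01 − 0.7)/(1.3 − 0.7) = 0.3100/0.6000 = 0.5167
Terminal stock prices: S_uu = 194.4, S_ud = 104.6, S_dd = 56.35
Terminal payoffs (K − S): max(-54.35, 0) = 0, max(35.35, 0) = 35.35, max(83.65, 0) = 83.65
Node u (S = 149.5): V_u = 1/1.01·[0.5167·0.0000 + 0.4833·35.3500] = 16.9167
Node d (S = 80.5): V_d = 1/1.01·[0.5167·35.3500 + 0.4833·83.6500] = 58.1139
Node 0 (S = 115): V_0 = 1/1.01·[0.5167·16.9167 + 0.4833·58.1139] = 36.4640

$36.46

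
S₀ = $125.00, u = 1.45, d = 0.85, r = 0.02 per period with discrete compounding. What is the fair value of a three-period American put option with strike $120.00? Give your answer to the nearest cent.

$15.00

Risk-neutral probability p = (1 + 0.02 − 0.85)/(1.45 − 0.85) = 0.1700/0.6000 = 0.2833
Terminal stock prices: S_uuu = 381.1, S_uud = 223.4, S_udd = 131, S_ddd = 76.77
Terminal payoffs (K − S): max(-261.1, 0) = 0, max(-103.4, 0) = 0, max(-10.95, 0) = 0, max(43.23, 0) = 43.23
Node uu (S = 262.8): continuation = 1/1.02·[0.2833·0.0000 + 0.7167·0.0000] = 0.0000; exercise value = 0.0000 ≤ continuation, so V_uu = 0.0000
Node ud (S = 154.1): continuation = 1/1.02·[0.2833·0.0000 + 0.7167·0.0000] = 0.0000; exercise value = 0.0000 ≤ continuation, so V_ud = 0.0000
Node dd (S = 90.31): continuation = 1/1.02·[0.2833·0.0000 + 0.7167·43.2344] = 30.3771; exercise value = 29.6875 ≤ continuation, so V_dd = 30.3771
Node u (S = 181.2): continuation = 1/1.02·[0.2833·0.0000 + 0.7167·0.0000] = 0.0000; exercise value = 0.0000 ≤ continuation, so V_u = 0.0000
Node d (S = 106.2): continuation = 1/1.02·[0.2833·0.0000 + 0.7167·30.3771] = 21.3434; exercise value = 13.7500 ≤ continuation, so V_d = 21.3434
Node 0 (S = 125): continuation = 1/1.02·[0.2833·0.0000 + 0.7167·21.3434] = 14.9962; exercise value = 0.0000 ≤ continuation, so V_0 = 14.9962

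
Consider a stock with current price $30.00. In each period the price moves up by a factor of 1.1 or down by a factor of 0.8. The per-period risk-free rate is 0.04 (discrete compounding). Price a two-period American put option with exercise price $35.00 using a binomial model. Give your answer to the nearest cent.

$5.00

Risk-neutral probability p = (1 + 0.04 − 0.8)/(1.1 − 0.8) = 0.2400/0.3000 = 0.8000
Terminal stock prices: S_uu = 36.3, S_ud = 26.4, S_dd = 19.2
Terminal payoffs (K − S): max(-1.3, 0) = 0, max(8.6, 0) = 8.6, max(15.8, 0) = 15.8
Node u (S = 33): continuation = 1/1.04·[0.8000·0.0000 + 0.2000·8.6000] = 1.6538; exercise value = 2.0000 > continuation, so V_u = 2.0000 (exercise)
Node d (S = 24): continuation = 1/1.04·[0.8000·8.6000 + 0.2000·15.8000] = 9.6538; exercise value = 11.0000 > continuation, so V_d = 11.0000 (exercise)
Node 0 (S = 30): continuation = 1/1.04·[0.8000·2.0000 + 0.2000·11.0000] = 3.6538; exercise value = 5.0000 > continuation, so V_0 = 5.0000 (exercise)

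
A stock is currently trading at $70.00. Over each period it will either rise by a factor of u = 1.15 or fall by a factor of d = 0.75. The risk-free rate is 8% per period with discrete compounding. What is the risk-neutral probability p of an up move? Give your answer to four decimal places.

p = 0.8250

Risk-neutral probability p = (1 + 0.08 − 0.75)/(1.15 − 0.75) = 0.3300/0.4000 = 0.8250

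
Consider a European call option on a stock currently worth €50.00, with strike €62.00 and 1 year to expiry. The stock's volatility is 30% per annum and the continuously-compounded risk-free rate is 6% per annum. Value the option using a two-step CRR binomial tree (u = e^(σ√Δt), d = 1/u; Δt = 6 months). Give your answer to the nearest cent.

CRR parameters: u = e^(σ√Δt) = e^(0.3·√0.5) = 1.2363, d = 1/u = 0.8089
Per-period rate: rΔt = 0.06·0.5 = 0.03, so R = e^0.03 = 1.0305
Risk-neutral probability p = (e^0.03 − 0.8089)/(1.2363 − 0.8089) = 0.2216/0.4275 = 0.5184
Terminal stock prices: S_uu = 76.42, S_ud = 50, S_dd = 32.71
Terminal payoffs (S − K): max(14.42, 0) = 14.42, max(-12, 0) = 0, max(-29.29, 0) = 0
Node u (S = 61.82): V_u = e^(−0.03)·[0.5184·14.4233 + 0.4816·0.0000] = 7.2562
Node d (S = 40.44): V_d = e^(−0.03)·[0.5184·0.0000 + 0.4816·0.0000] = 0.0000
Node 0 (S = 50): V_0 = e^(−0.03)·[0.5184·7.2562 + 0.4816·0.0000] = 3.6505

€3.65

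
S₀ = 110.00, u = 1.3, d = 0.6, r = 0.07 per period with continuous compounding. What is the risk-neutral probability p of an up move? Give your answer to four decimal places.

Risk-neutral probability p = (e^0.07 − 0.6)/(1.3 − 0.6) = 0.4725/0.7000 = 0.6750

p = 0.6750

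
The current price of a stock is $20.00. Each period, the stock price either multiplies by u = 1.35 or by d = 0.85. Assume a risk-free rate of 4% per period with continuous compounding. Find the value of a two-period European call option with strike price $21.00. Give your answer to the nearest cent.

Risk-neutral probability p = (e^0.04 − 0.85)/(1.35 − 0.85) = 0.1908/0.5000 = 0.3816
Terminal stock prices: S_uu = 36.45, S_ud = 22.95, S_dd = 14.45
Terminal payoffs (S − K): max(15.45, 0) = 15.45, max(1.95, 0) = 1.95, max(-6.55, 0) = 0
Node u (S = 27): V_u = e^(−0.04)·[0.3816·15.4500 + 0.6184·1.9500] = 6.8234
Node d (S = 17): V_d = e^(−0.04)·[0.3816·1.9500 + 0.6184·0.0000] = 0.7150
Node 0 (S = 20): V_0 = e^(−0.04)·[0.3816·6.8234 + 0.6184·0.7150] = 2.9267

$2.93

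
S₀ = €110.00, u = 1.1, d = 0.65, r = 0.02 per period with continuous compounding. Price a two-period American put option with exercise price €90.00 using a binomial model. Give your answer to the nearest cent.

€4.81

Risk-neutral probability p = (e^0.02 − 0.65)/(1.1 − 0.65) = 0.3702/0.4500 = 0.8227
Terminal stock prices: S_uu = 133.1, S_ud = 78.65, S_dd = 46.48
Terminal payoffs (K − S): max(-43.1, 0) = 0, max(11.35, 0) = 11.35, max(43.52, 0) = 43.52
Node u (S = 121): continuation = e^(−0.02)·[0.8227·0.0000 + 0.1773·11.3500] = 1.9728; exercise value = 0.0000 ≤ continuation, so V_u = 1.9728
Node d (S = 71.5): continuation = e^(−0.02)·[0.8227·11.3500 + 0.1773·43.5250] = 16.7179; exercise value = 18.5000 > continuation, so V_d = 18.5000 (exercise)
Node 0 (S = 110): continuation = e^(−0.02)·[0.8227·1.9728 + 0.1773·18.5000] = 4.8065; exercise value = 0.0000 ≤ continuation, so V_0 = 4.8065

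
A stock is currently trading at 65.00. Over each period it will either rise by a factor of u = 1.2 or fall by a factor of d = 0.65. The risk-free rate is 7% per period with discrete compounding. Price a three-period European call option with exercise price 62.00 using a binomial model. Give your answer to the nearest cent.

Risk-neutral probability p = (1 + 0.07 − 0.65)/(1.2 − 0.65) = 0.4200/0.5500 = 0.7636
Terminal stock prices: S_uuu = 112.3, S_uud = 60.84, S_udd = 32.96, S_ddd = 17.85
Terminal payoffs (S − K): max(50.32, 0) = 50.32, max(-1.16, 0) = 0, max(-29.04, 0) = 0, max(-44.15, 0) = 0
Node uu (S = 93.6): V_uu = 1/1.07·[0.7636·50.3200 + 0.2364·0.0000] = 35.9123
Node ud (S = 50.7): V_ud = 1/1.07·[0.7636·0.0000 + 0.2364·0.0000] = 0.0000
Node dd (S = 27.46): V_dd = 1/1.07·[0.7636·0.0000 + 0.2364·0.0000] = 0.0000
Node u (S = 78): V_u = 1/1.07·[0.7636·35.9123 + 0.2364·0.0000] = 25.6299
Node d (S = 42.25): V_d = 1/1.07·[0.7636·0.0000 + 0.2364·0.0000] = 0.0000
Node 0 (S = 65): V_0 = 1/1.07·[0.7636·25.6299 + 0.2364·0.0000] = 18.2915

18.29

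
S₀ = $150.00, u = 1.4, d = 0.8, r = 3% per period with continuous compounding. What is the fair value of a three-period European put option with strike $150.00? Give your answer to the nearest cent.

$21.86

Risk-neutral probability p = (e^0.03 − 0.8)/(1.4 − 0.8) = 0.2305/0.6000 = 0.3841
Terminal stock prices: S_uuu = 411.6, S_uud = 235.2, S_udd = 134.4, S_ddd = 76.8
Terminal payoffs (K − S): max(-261.6, 0) = 0, max(-85.2, 0) = 0, max(15.6, 0) = 15.6, max(73.2, 0) = 73.2
Node uu (S = 294): V_uu = e^(−0.03)·[0.3841·0.0000 + 0.6159·0.0000] = 0.0000
Node ud (S = 168): V_ud = e^(−0.03)·[0.3841·0.0000 + 0.6159·15.6000] = 9.3242
Node dd (S = 96): V_dd = e^(−0.03)·[0.3841·15.6000 + 0.6159·73.2000] = 49.5668
Node u (S = 210): V_u = e^(−0.03)·[0.3841·0.0000 + 0.6159·9.3242] = 5.5731
Node d (S = 120): V_d = e^(−0.03)·[0.3841·9.3242 + 0.6159·49.5668] = 33.1019
Node 0 (S = 150): V_0 = e^(−0.03)·[0.3841·5.5731 + 0.6159·33.1019] = 21.8625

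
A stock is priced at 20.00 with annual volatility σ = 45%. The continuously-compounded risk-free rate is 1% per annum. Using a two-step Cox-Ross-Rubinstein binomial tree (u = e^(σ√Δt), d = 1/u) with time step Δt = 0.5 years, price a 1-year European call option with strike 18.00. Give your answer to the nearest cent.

4.57

CRR parameters: u = e^(σ√Δt) = e^(0.45·√0.5) = 1.3746, d = 1/u = 0.7275
Per-period rate: rΔt = 0.01·0.5 = 0.005, so R = e^0.005 = 1.0050
Risk-neutral probability p = (e^0.005 − 0.7275)/(1.3746 − 0.7275) = 0.2776/0.6472 = 0.4289
Terminal stock prices: S_uu = 37.79, S_ud = 20, S_dd = 10.58
Terminal payoffs (S − K): max(19.79, 0) = 19.79, max(2, 0) = 2, max(-7.416, 0) = 0
Node u (S = 27.49): V_u = e^(−0.005)·[0.4289·19.7932 + 0.5711·2.0000] = 9.5827
Node d (S = 14.55): V_d = e^(−0.005)·[0.4289·2.0000 + 0.5711·0.0000] = 0.8534
Node 0 (S = 20): V_0 = e^(−0.005)·[0.4289·9.5827 + 0.5711·0.8534] = 4.5742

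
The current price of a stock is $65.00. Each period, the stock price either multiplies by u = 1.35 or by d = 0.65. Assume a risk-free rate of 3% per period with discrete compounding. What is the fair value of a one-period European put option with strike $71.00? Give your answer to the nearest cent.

$12.76

Risk-neutral probability p = (1 + 0.03 − 0.65)/(1.35 − 0.65) = 0.3800/0.7000 = 0.5429
Terminal stock prices: S_u = 87.75, S_d = 42.25
Terminal payoffs (K − S): max(-16.75, 0) = 0, max(28.75, 0) = 28.75
Node 0 (S = 65): V_0 = 1/1.03·[0.5429·0.0000 + 0.4571·28.7500] = 12.7601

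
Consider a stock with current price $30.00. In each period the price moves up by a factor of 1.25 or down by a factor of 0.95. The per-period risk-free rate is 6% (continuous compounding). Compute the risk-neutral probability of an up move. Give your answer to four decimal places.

Risk-neutral probability p = (e^0.06 − 0.95)/(1.25 − 0.95) = 0.1118/0.3000 = 0.3728

p = 0.3728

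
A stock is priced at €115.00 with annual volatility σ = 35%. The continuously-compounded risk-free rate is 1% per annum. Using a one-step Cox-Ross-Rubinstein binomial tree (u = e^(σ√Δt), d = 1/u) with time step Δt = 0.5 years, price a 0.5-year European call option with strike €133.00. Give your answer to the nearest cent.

CRR parameters: u = e^(σ√Δt) = e^(0.35·√0.5) = 1.2808, d = 1/u = 0.7808
Per-period rate: rΔt = 0.01·0.5 = 0.005, so R = e^0.005 = 1.0050
Risk-neutral probability p = (e^0.005 − 0.7808)/(1.2808 − 0.7808) = 0.2243/0.5000 = 0.4485
Terminal stock prices: S_u = 147.3, S_d = 89.79
Terminal payoffs (S − K): max(14.29, 0) = 14.29, max(-43.21, 0) = 0
Node 0 (S = 115): V_0 = e^(−0.005)·[0.4485·14.2924 + 0.5515·0.0000] = 6.3777

€6.38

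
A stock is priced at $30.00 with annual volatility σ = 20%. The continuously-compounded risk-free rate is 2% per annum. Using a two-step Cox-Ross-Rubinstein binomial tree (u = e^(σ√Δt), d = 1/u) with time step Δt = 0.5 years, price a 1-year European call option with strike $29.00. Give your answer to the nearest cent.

$3.14

CRR parameters: u = e^(σ√Δt) = e^(0.2·√0.5) = 1.1519, d = 1/u = 0.8681
Per-period rate: rΔt = 0.02·0.5 = 0.01, so R = e^0.01 = 1.0101
Risk-neutral probability p = (e^0.01 − 0.8681)/(1.1519 − 0.8681) = 0.1419/0.2838 = 0.5001
Terminal stock prices: S_uu = 39.81, S_ud = 30, S_dd = 22.61
Terminal payoffs (S − K): max(10.81, 0) = 10.81, max(1, 0) = 1, max(-6.391, 0) = 0
Node u (S = 34.56): V_u = e^(−0.01)·[0.5001·10.8069 + 0.4999·1.0000] = 5.8459
Node d (S = 26.04): V_d = e^(−0.01)·[0.5001·1.0000 + 0.4999·0.0000] = 0.4951
Node 0 (S = 30): V_0 = e^(−0.01)·[0.5001·5.8459 + 0.4999·0.4951] = 3.1396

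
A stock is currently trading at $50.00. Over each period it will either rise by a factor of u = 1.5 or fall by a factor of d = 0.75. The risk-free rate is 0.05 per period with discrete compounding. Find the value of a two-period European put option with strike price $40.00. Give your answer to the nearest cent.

$3.88

Risk-neutral probability p = (1 + 0.05 − 0.75)/(1.5 − 0.75) = 0.3000/0.7500 = 0.4000
Terminal stock prices: S_uu = 112.5, S_ud = 56.25, S_dd = 28.12
Terminal payoffs (K − S): max(-72.5, 0) = 0, max(-16.25, 0) = 0, max(11.88, 0) = 11.88
Node u (S = 75): V_u = 1/1.05·[0.4000·0.0000 + 0.6000·0.0000] = 0.0000
Node d (S = 37.5): V_d = 1/1.05·[0.4000·0.0000 + 0.6000·11.8750] = 6.7857
Node 0 (S = 50): V_0 = 1/1.05·[0.4000·0.0000 + 0.6000·6.7857] = 3.8776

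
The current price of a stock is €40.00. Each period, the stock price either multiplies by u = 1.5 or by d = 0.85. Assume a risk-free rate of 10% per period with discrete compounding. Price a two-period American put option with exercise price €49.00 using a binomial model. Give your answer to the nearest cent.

€9.00

Risk-neutral probability p = (1 + 0.1 − 0.85)/(1.5 − 0.85) = 0.2500/0.6500 = 0.3846
Terminal stock prices: S_uu = 90, S_ud = 51, S_dd = 28.9
Terminal payoffs (K − S): max(-41, 0) = 0, max(-2, 0) = 0, max(20.1, 0) = 20.1
Node u (S = 60): continuation = 1/1.1·[0.3846·0.0000 + 0.6154·0.0000] = 0.0000; exercise value = 0.0000 ≤ continuation, so V_u = 0.0000
Node d (S = 34): continuation = 1/1.1·[0.3846·0.0000 + 0.6154·20.1000] = 11.2448; exercise value = 15.0000 > continuation, so V_d = 15.0000 (exercise)
Node 0 (S = 40): continuation = 1/1.1·[0.3846·0.0000 + 0.6154·15.0000] = 8.3916; exercise value = 9.0000 > continuation, so V_0 = 9.0000 (exercise)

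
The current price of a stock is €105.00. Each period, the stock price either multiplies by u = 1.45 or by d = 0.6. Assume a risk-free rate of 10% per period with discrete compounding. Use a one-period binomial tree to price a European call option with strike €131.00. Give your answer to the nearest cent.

Risk-neutral probability p = (1 + 0.1 − 0.6)/(1.45 − 0.6) = 0.5000/0.8500 = 0.5882
Terminal stock prices: S_u = 152.2, S_d = 63
Terminal payoffs (S − K): max(21.25, 0) = 21.25, max(-68, 0) = 0
Node 0 (S = 105): V_0 = 1/1.1·[0.5882·21.2500 + 0.4118·0.0000] = 11.3636

€11.36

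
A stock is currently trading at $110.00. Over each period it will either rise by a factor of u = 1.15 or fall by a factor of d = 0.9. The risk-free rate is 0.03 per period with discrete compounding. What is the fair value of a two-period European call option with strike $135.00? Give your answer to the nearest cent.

$2.67

Risk-neutral probability p = (1 + 0.03 − 0.9)/(1.15 − 0.9) = 0.1300/0.2500 = 0.5200
Terminal stock prices: S_uu = 145.5, S_ud = 113.8, S_dd = 89.1
Terminal payoffs (S − K): max(10.47, 0) = 10.47, max(-21.15, 0) = 0, max(-45.9, 0) = 0
Node u (S = 126.5): V_u = 1/1.03·[0.5200·10.4750 + 0.4800·0.0000] = 5.2883
Node d (S = 99): V_d = 1/1.03·[0.5200·0.0000 + 0.4800·0.0000] = 0.0000
Node 0 (S = 110): V_0 = 1/1.03·[0.5200·5.2883 + 0.4800·0.0000] = 2.6698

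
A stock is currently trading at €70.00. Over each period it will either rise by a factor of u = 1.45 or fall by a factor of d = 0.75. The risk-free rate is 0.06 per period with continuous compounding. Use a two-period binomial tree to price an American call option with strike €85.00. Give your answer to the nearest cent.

€10.94

Risk-neutral probability p = (e^0.06 − 0.75)/(1.45 − 0.75) = 0.3118/0.7000 = 0.4455
Terminal stock prices: S_uu = 147.2, S_ud = 76.12, S_dd = 39.38
Terminal payoffs (S − K): max(62.18, 0) = 62.18, max(-8.875, 0) = 0, max(-45.62, 0) = 0
Node u (S = 101.5): continuation = e^(−0.06)·[0.4455·62.1750 + 0.5545·0.0000] = 26.0848; exercise value = 16.5000 ≤ continuation, so V_u = 26.0848
Node d (S = 52.5): continuation = e^(−0.06)·[0.4455·0.0000 + 0.5545·0.0000] = 0.0000; exercise value = 0.0000 ≤ continuation, so V_d = 0.0000
Node 0 (S = 70): continuation = e^(−0.06)·[0.4455·26.0848 + 0.5545·0.0000] = 10.9436; exercise value = 0.0000 ≤ continuation, so V_0 = 10.9436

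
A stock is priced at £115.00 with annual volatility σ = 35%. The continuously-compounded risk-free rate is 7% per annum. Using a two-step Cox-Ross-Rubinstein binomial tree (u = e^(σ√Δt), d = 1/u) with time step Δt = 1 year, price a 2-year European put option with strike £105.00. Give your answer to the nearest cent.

CRR parameters: u = e^(σ√Δt) = e^(0.35·√1) = 1.4191, d = 1/u = 0.7047
Per-period rate: rΔt = 0.07·1 = 0.07, so R = e^0.07 = 1.0725
Risk-neutral probability p = (e^0.07 − 0.7047)/(1.4191 − 0.7047) = 0.3678/0.7144 = 0.5149
Terminal stock prices: S_uu = 231.6, S_ud = 115, S_dd = 57.11
Terminal payoffs (K − S): max(-126.6, 0) = 0, max(-10, 0) = 0, max(47.89, 0) = 47.89
Node u (S = 163.2): V_u = e^(−0.07)·[0.5149·0.0000 + 0.4851·0.0000] = 0.0000
Node d (S = 81.04): V_d = e^(−0.07)·[0.5149·0.0000 + 0.4851·47.8927] = 21.6629
Node 0 (S = 115): V_0 = e^(−0.07)·[0.5149·0.0000 + 0.4851·21.6629] = 9.7986

£9.80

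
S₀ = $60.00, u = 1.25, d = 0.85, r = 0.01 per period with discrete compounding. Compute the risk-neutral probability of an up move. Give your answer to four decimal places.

p = 0.4000

Risk-neutral probability p = (1 + 0.01 − 0.85)/(1.25 − 0.85) = 0.1600/0.4000 = 0.4000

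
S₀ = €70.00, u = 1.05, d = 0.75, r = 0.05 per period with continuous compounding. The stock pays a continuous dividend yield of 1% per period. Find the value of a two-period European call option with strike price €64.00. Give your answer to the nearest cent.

€11.20

Per-period risk-free factor R = e^0.05 = 1.0513; dividend-adjusted growth = e^(0.05−0.01) = 1.0408.
Risk-neutral probability p = (1.0408 − 0.75)/(1.05 − 0.75) = 0.2908/0.3000 = 0.9694
Terminal stock prices: S_uu = 77.17, S_ud = 55.12, S_dd = 39.38
Terminal payoffs (S − K): max(13.17, 0) = 13.17, max(-8.875, 0) = 0, max(-24.62, 0) = 0
Node u (S = 73.5): V_u = e^(−0.05)·[0.9694·13.1750 + 0.0306·0.0000] = 12.1486
Node d (S = 52.5): V_d = e^(−0.05)·[0.9694·0.0000 + 0.0306·0.0000] = 0.0000
Node 0 (S = 70): V_0 = e^(−0.05)·[0.9694·12.1486 + 0.0306·0.0000] = 11.2021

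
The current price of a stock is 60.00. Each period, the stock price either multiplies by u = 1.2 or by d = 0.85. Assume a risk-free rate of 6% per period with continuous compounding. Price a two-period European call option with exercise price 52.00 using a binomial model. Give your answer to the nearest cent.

Risk-neutral probability p = (e^0.06 − 0.85)/(1.2 − 0.85) = 0.2118/0.3500 = 0.6052
Terminal stock prices: S_uu = 86.4, S_ud = 61.2, S_dd = 43.35
Terminal payoffs (S − K): max(34.4, 0) = 34.4, max(9.2, 0) = 9.2, max(-8.65, 0) = 0
Node u (S = 72): V_u = e^(−0.06)·[0.6052·34.4000 + 0.3948·9.2000] = 23.0282
Node d (S = 51): V_d = e^(−0.06)·[0.6052·9.2000 + 0.3948·0.0000] = 5.2440
Node 0 (S = 60): V_0 = e^(−0.06)·[0.6052·23.0282 + 0.3948·5.2440] = 15.0756

15.08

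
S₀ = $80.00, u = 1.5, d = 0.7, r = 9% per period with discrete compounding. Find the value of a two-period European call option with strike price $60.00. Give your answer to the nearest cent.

$34.10

Risk-neutral probability p = (1 + 0.09 − 0.7)/(1.5 − 0.7) = 0.3900/0.8000 = 0.4875
Terminal stock prices: S_uu = 180, S_ud = 84, S_dd = 39.2
Terminal payoffs (S − K): max(120, 0) = 120, max(24, 0) = 24, max(-20.8, 0) = 0
Node u (S = 120): V_u = 1/1.09·[0.4875·120.0000 + 0.5125·24.0000] = 64.9541
Node d (S = 56): V_d = 1/1.09·[0.4875·24.0000 + 0.5125·0.0000] = 10.7339
Node 0 (S = 80): V_0 = 1/1.09·[0.4875·64.9541 + 0.5125·10.7339] = 34.0975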